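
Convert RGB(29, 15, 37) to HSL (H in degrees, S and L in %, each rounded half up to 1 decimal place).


Normalize: R'=29/255≈0.1137, G'=15/255≈0.0588, B'=37/255≈0.1451
Max=37/255, Min=15/255, Δ=Max-Min=22/255
L = (Max+Min)/2 = (37+15)/510 = 52/510 = 0.10196… → L = 10.2%
L ≤ 0.5 → S = Δ/(Max+Min) = 22/(37+15) = 22/52 = 0.42307… → S = 42.3%
(the 1/255 factors cancel in S and H, so raw channel differences can be used)
Max is B' → H = 60 × ((R-G)/Δ + 4) = 60 × ((29-15)/22 + 4)
  14/22 + 4 = 0.6363… + 4 = 4.6363…
  H = 60 × 4.6363… = 278.181…° → H = 278.2°
= HSL(278.2°, 42.3%, 10.2%)


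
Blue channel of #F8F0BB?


Color: #F8F0BB
R = F8 = 248
G = F0 = 240
B = BB = 187
Blue = 187


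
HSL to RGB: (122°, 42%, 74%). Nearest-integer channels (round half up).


H=122°, S=0.42, L=0.74
C = (1-|2L-1|)×S = (1-|0.48|)×0.42 = 0.2184
H' = H/60 = 122/60 ≈ 2.0333; X = C×(1-|H' mod 2 - 1|) = 0.00728
m = L - C/2 = 0.74 - 0.1092 = 0.6308
Sector ⌊H'⌋ = 2 → (R',G',B') = (0.0, 0.2184, 0.00728)
RGB = ((R'+m)×255, (G'+m)×255, (B'+m)×255) = (160.854, 216.546, 162.7104)
Round half up → RGB(161, 217, 163)


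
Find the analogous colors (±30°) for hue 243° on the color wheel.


Base hue: 243°
Left analog: (243 - 30) mod 360 = 213°
Right analog: (243 + 30) mod 360 = 273°
Analogous hues = 213° and 273°


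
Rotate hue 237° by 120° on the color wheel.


New hue = (H + rotation) mod 360
New hue = (237 + 120) mod 360
= 357 mod 360
= 357°


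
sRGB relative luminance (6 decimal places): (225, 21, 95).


Linearize each channel (sRGB transfer function): c = v/255; c_lin = c/12.92 if c ≤ 0.04045, else ((c+0.055)/1.055)^2.4
  R: 225/255 ≈ 0.882353 > 0.04045 → ((0.882353+0.055)/1.055)^2.4 ≈ 0.752942
  G: 21/255 ≈ 0.082353 > 0.04045 → ((0.082353+0.055)/1.055)^2.4 ≈ 0.007499
  B: 95/255 ≈ 0.372549 > 0.04045 → ((0.372549+0.055)/1.055)^2.4 ≈ 0.114435
R_lin = 0.752942, G_lin = 0.007499, B_lin = 0.114435
L = 0.2126×R + 0.7152×G + 0.0722×B
L = 0.2126×0.752942 + 0.7152×0.007499 + 0.0722×0.114435
L ≈ 0.173701


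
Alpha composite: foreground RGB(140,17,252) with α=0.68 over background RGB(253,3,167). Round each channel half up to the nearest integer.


C = α×F + (1-α)×B, with 1-α = 0.32
R: 0.68×140 + 0.32×253 = 95.20 + 80.96 = 176.16 → 176
G: 0.68×17 + 0.32×3 = 11.56 + 0.96 = 12.52 → 13
B: 0.68×252 + 0.32×167 = 171.36 + 53.44 = 224.80 → 225
= RGB(176, 13, 225)


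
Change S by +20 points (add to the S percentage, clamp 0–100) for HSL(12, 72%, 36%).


Original S = 72%
Adjustment = +20 percentage points
New S = 72 + (20) = 92
Clamp to [0, 100] → 92
= HSL(12°, 92%, 36%)


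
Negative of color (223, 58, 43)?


Invert: (255-R, 255-G, 255-B)
R: 255-223 = 32
G: 255-58 = 197
B: 255-43 = 212
= RGB(32, 197, 212)


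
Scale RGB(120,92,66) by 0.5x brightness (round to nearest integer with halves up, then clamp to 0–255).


Multiply each channel by 0.5, round half up, clamp to [0, 255]
R: 120×0.5 = 60
G: 92×0.5 = 46
B: 66×0.5 = 33
= RGB(60, 46, 33)


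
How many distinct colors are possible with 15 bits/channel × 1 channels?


Total bits = 15 bits/channel × 1 channels = 15 bits
Distinct colors = 2^15
= 32,768 colors


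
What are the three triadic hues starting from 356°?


Triadic: equally spaced at 120° intervals
H1 = 356°
H2 = (356 + 120) mod 360 = 116°
H3 = (356 + 240) mod 360 = 236°
Triadic = 356°, 116°, 236°


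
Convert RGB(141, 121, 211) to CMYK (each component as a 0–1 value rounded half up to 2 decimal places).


R'=141/255≈0.5529, G'=121/255≈0.4745, B'=211/255≈0.8275
K = 1 - max(R',G',B') = 1 - 211/255 = 44/255 = 0.17254… → 0.17
(1-R'-K)/(1-K) simplifies to (max-R)/max with max = 211:
C = (211-141)/211 = 70/211 = 0.33175… → 0.33
M = (211-121)/211 = 90/211 = 0.42654… → 0.43
Y = (211-211)/211 = 0/211 = 0 → 0.00
= CMYK(0.33, 0.43, 0.00, 0.17)


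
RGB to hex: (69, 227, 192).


R = 69 → 45 (hex)
G = 227 → E3 (hex)
B = 192 → C0 (hex)
Hex = #45E3C0


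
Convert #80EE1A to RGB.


80 → 128 (R)
EE → 238 (G)
1A → 26 (B)
= RGB(128, 238, 26)


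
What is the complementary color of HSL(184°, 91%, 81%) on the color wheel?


Complement = opposite side of color wheel = hue + 180°
H' = (184 + 180) mod 360 = 4°
S and L unchanged.
= HSL(4°, 91%, 81%)


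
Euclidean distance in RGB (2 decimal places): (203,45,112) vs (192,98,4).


d = √[(R₁-R₂)² + (G₁-G₂)² + (B₁-B₂)²]
d = √[(203-192)² + (45-98)² + (112-4)²]
d = √[121 + 2809 + 11664]
d = √14594
d ≈ 120.81


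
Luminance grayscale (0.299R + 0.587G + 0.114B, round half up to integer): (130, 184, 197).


Gray = 0.299×R + 0.587×G + 0.114×B
Gray = 0.299×130 + 0.587×184 + 0.114×197
Gray = 38.870 + 108.008 + 22.458
Gray = 169.336 → round half up → 169
Gray = 169


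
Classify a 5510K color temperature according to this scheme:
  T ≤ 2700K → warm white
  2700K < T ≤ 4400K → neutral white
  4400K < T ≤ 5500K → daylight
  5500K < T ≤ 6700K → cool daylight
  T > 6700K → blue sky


Temperature: 5510K
5500K < 5510K ≤ 6700K → cool daylight
Classification: cool daylight


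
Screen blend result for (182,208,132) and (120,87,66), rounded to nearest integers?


Screen: C = 255 - (255-A)×(255-B)/255, rounded to nearest integer
R: 255 - (255-182)×(255-120)/255 = 255 - 9855/255 ≈ 255 - 38.647 = 216.353 → 216
G: 255 - (255-208)×(255-87)/255 = 255 - 7896/255 ≈ 255 - 30.965 = 224.035 → 224
B: 255 - (255-132)×(255-66)/255 = 255 - 23247/255 ≈ 255 - 91.165 = 163.835 → 164
= RGB(216, 224, 164)


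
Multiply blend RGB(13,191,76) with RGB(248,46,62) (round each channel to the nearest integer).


Multiply: C = A×B/255, rounded to nearest integer
R: 13×248/255 = 3224/255 ≈ 12.643 → 13
G: 191×46/255 = 8786/255 ≈ 34.455 → 34
B: 76×62/255 = 4712/255 ≈ 18.478 → 18
= RGB(13, 34, 18)


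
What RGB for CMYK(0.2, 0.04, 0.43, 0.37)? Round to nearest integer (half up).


R = 255 × (1-C) × (1-K) = 255 × 0.80 × 0.63 = 128.52 → 129
G = 255 × (1-M) × (1-K) = 255 × 0.96 × 0.63 = 154.224 → 154
B = 255 × (1-Y) × (1-K) = 255 × 0.57 × 0.63 = 91.5705 → 92
= RGB(129, 154, 92)


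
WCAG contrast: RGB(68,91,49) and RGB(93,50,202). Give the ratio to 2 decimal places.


Linearize each sRGB channel c=v/255: c/12.92 if c ≤ 0.04045 else ((c+0.055)/1.055)^2.4
L = 0.2126×R_lin + 0.7152×G_lin + 0.0722×B_lin
Color 1 (68,91,49):
  R=68: 68/255≈0.2667 > 0.04045 → ((0.2667+0.055)/1.055)^2.4 ≈ 0.05781
  G=91: 91/255≈0.3569 > 0.04045 → ((0.3569+0.055)/1.055)^2.4 ≈ 0.10462
  B=49: 49/255≈0.1922 > 0.04045 → ((0.1922+0.055)/1.055)^2.4 ≈ 0.03071
  L1 = 0.2126×0.05781 + 0.7152×0.10462 + 0.0722×0.03071 ≈ 0.08933
Color 2 (93,50,202):
  R=93: 93/255≈0.3647 > 0.04045 → ((0.3647+0.055)/1.055)^2.4 ≈ 0.10946
  G=50: 50/255≈0.1961 > 0.04045 → ((0.1961+0.055)/1.055)^2.4 ≈ 0.03190
  B=202: 202/255≈0.7922 > 0.04045 → ((0.7922+0.055)/1.055)^2.4 ≈ 0.59062
  L2 = 0.2126×0.10946 + 0.7152×0.03190 + 0.0722×0.59062 ≈ 0.08873
Lighter = 0.08933, Darker = 0.08873
Ratio = (L_lighter + 0.05) / (L_darker + 0.05)
Ratio = (0.08933 + 0.05) / (0.08873 + 0.05) = 0.13933 / 0.13873 ≈ 1.0043
Ratio ≈ 1.00:1


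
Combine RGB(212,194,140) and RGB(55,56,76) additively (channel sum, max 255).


Additive: each channel = min(255, C₁+C₂)
R: 212+55 = 267 → 255
G: 194+56 = 250 → 250
B: 140+76 = 216 → 216
= RGB(255, 250, 216)


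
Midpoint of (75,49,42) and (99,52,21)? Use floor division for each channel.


Midpoint: each channel = ⌊(C₁+C₂)/2⌋
R: ⌊(75+99)/2⌋ = 87
G: ⌊(49+52)/2⌋ = 50
B: ⌊(42+21)/2⌋ = 31
= RGB(87, 50, 31)


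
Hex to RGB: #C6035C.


C6 → 198 (R)
03 → 3 (G)
5C → 92 (B)
= RGB(198, 3, 92)


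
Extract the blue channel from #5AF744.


Color: #5AF744
R = 5A = 90
G = F7 = 247
B = 44 = 68
Blue = 68


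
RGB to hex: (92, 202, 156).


R = 92 → 5C (hex)
G = 202 → CA (hex)
B = 156 → 9C (hex)
Hex = #5CCA9C


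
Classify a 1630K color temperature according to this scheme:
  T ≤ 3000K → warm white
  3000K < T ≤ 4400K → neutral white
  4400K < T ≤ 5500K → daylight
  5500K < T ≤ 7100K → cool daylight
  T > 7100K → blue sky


Temperature: 1630K
1630K ≤ 3000K → warm white
Classification: warm white


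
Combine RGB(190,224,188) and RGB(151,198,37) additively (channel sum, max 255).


Additive: each channel = min(255, C₁+C₂)
R: 190+151 = 341 → 255
G: 224+198 = 422 → 255
B: 188+37 = 225 → 225
= RGB(255, 255, 225)


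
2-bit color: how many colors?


Colors = 2^bits = 2^2
= 4 colors


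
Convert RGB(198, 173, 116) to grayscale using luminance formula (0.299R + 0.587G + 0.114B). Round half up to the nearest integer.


Gray = 0.299×R + 0.587×G + 0.114×B
Gray = 0.299×198 + 0.587×173 + 0.114×116
Gray = 59.202 + 101.551 + 13.224
Gray = 173.977 → round half up → 174
Gray = 174


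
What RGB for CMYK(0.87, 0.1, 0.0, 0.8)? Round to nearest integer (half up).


R = 255 × (1-C) × (1-K) = 255 × 0.13 × 0.20 = 6.63 → 7
G = 255 × (1-M) × (1-K) = 255 × 0.90 × 0.20 = 45.9 → 46
B = 255 × (1-Y) × (1-K) = 255 × 1.00 × 0.20 = 51
= RGB(7, 46, 51)


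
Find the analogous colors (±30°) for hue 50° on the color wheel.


Base hue: 50°
Left analog: (50 - 30) mod 360 = 20°
Right analog: (50 + 30) mod 360 = 80°
Analogous hues = 20° and 80°


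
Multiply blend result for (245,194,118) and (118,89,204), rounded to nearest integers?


Multiply: C = A×B/255, rounded to nearest integer
R: 245×118/255 = 28910/255 ≈ 113.373 → 113
G: 194×89/255 = 17266/255 ≈ 67.710 → 68
B: 118×204/255 = 24072/255 ≈ 94.400 → 94
= RGB(113, 68, 94)


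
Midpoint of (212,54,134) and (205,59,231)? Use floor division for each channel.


Midpoint: each channel = ⌊(C₁+C₂)/2⌋
R: ⌊(212+205)/2⌋ = 208
G: ⌊(54+59)/2⌋ = 56
B: ⌊(134+231)/2⌋ = 182
= RGB(208, 56, 182)


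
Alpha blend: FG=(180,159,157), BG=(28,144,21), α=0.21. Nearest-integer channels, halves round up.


C = α×F + (1-α)×B, with 1-α = 0.79
R: 0.21×180 + 0.79×28 = 37.80 + 22.12 = 59.92 → 60
G: 0.21×159 + 0.79×144 = 33.39 + 113.76 = 147.15 → 147
B: 0.21×157 + 0.79×21 = 32.97 + 16.59 = 49.56 → 50
= RGB(60, 147, 50)


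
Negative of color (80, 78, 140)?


Invert: (255-R, 255-G, 255-B)
R: 255-80 = 175
G: 255-78 = 177
B: 255-140 = 115
= RGB(175, 177, 115)


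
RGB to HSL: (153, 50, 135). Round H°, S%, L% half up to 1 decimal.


Normalize: R'=153/255≈0.6000, G'=50/255≈0.1961, B'=135/255≈0.5294
Max=153/255, Min=50/255, Δ=Max-Min=103/255
L = (Max+Min)/2 = (153+50)/510 = 203/510 = 0.39803… → L = 39.8%
L ≤ 0.5 → S = Δ/(Max+Min) = 103/(153+50) = 103/203 = 0.50738… → S = 50.7%
(the 1/255 factors cancel in S and H, so raw channel differences can be used)
Max is R' → H = 60 × (((G-B)/Δ) mod 6) = 60 × (((50-135)/103) mod 6)
  (-85)/103 = -0.8252…; negative, so add 6 → 5.1747…
  H = 60 × 5.1747… = 310.485…° → H = 310.5°
= HSL(310.5°, 50.7%, 39.8%)


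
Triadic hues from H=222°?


Triadic: equally spaced at 120° intervals
H1 = 222°
H2 = (222 + 120) mod 360 = 342°
H3 = (222 + 240) mod 360 = 102°
Triadic = 222°, 342°, 102°


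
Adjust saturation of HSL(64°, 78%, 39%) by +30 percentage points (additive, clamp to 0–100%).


Original S = 78%
Adjustment = +30 percentage points
New S = 78 + (30) = 108
Clamp to [0, 100] → 100
= HSL(64°, 100%, 39%)


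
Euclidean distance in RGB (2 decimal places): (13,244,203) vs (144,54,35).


d = √[(R₁-R₂)² + (G₁-G₂)² + (B₁-B₂)²]
d = √[(13-144)² + (244-54)² + (203-35)²]
d = √[17161 + 36100 + 28224]
d = √81485
d ≈ 285.46


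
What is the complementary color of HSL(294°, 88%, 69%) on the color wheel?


Complement = opposite side of color wheel = hue + 180°
H' = (294 + 180) mod 360 = 114°
S and L unchanged.
= HSL(114°, 88%, 69%)


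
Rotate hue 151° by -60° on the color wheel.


New hue = (H + rotation) mod 360
New hue = (151 -60) mod 360
= 91 mod 360
= 91°


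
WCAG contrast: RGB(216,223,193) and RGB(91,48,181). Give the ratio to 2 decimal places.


Linearize each sRGB channel c=v/255: c/12.92 if c ≤ 0.04045 else ((c+0.055)/1.055)^2.4
L = 0.2126×R_lin + 0.7152×G_lin + 0.0722×B_lin
Color 1 (216,223,193):
  R=216: 216/255≈0.8471 > 0.04045 → ((0.8471+0.055)/1.055)^2.4 ≈ 0.68669
  G=223: 223/255≈0.8745 > 0.04045 → ((0.8745+0.055)/1.055)^2.4 ≈ 0.73791
  B=193: 193/255≈0.7569 > 0.04045 → ((0.7569+0.055)/1.055)^2.4 ≈ 0.53328
  L1 = 0.2126×0.68669 + 0.7152×0.73791 + 0.0722×0.53328 ≈ 0.71225
Color 2 (91,48,181):
  R=91: 91/255≈0.3569 > 0.04045 → ((0.3569+0.055)/1.055)^2.4 ≈ 0.10462
  G=48: 48/255≈0.1882 > 0.04045 → ((0.1882+0.055)/1.055)^2.4 ≈ 0.02956
  B=181: 181/255≈0.7098 > 0.04045 → ((0.7098+0.055)/1.055)^2.4 ≈ 0.46208
  L2 = 0.2126×0.10462 + 0.7152×0.02956 + 0.0722×0.46208 ≈ 0.07674
Lighter = 0.71225, Darker = 0.07674
Ratio = (L_lighter + 0.05) / (L_darker + 0.05)
Ratio = (0.71225 + 0.05) / (0.07674 + 0.05) = 0.76225 / 0.12674 ≈ 6.0141
Ratio ≈ 6.01:1


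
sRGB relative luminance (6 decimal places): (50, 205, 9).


Linearize each channel (sRGB transfer function): c = v/255; c_lin = c/12.92 if c ≤ 0.04045, else ((c+0.055)/1.055)^2.4
  R: 50/255 ≈ 0.196078 > 0.04045 → ((0.196078+0.055)/1.055)^2.4 ≈ 0.031896
  G: 205/255 ≈ 0.803922 > 0.04045 → ((0.803922+0.055)/1.055)^2.4 ≈ 0.610496
  B: 9/255 ≈ 0.035294 ≤ 0.04045 → 0.035294/12.92 ≈ 0.002732
R_lin = 0.031896, G_lin = 0.610496, B_lin = 0.002732
L = 0.2126×R + 0.7152×G + 0.0722×B
L = 0.2126×0.031896 + 0.7152×0.610496 + 0.0722×0.002732
L ≈ 0.443605


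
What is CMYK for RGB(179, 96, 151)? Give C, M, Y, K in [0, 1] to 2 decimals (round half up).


R'=179/255≈0.7020, G'=96/255≈0.3765, B'=151/255≈0.5922
K = 1 - max(R',G',B') = 1 - 179/255 = 76/255 = 0.29803… → 0.30
(1-R'-K)/(1-K) simplifies to (max-R)/max with max = 179:
C = (179-179)/179 = 0/179 = 0 → 0.00
M = (179-96)/179 = 83/179 = 0.46368… → 0.46
Y = (179-151)/179 = 28/179 = 0.15642… → 0.16
= CMYK(0.00, 0.46, 0.16, 0.30)


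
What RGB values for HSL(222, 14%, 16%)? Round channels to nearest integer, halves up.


H=222°, S=0.14, L=0.16
C = (1-|2L-1|)×S = (1-|-0.68|)×0.14 = 0.0448
H' = H/60 = 222/60 ≈ 3.7000; X = C×(1-|H' mod 2 - 1|) = 0.01344
m = L - C/2 = 0.16 - 0.0224 = 0.1376
Sector ⌊H'⌋ = 3 → (R',G',B') = (0.0, 0.01344, 0.0448)
RGB = ((R'+m)×255, (G'+m)×255, (B'+m)×255) = (35.088, 38.5152, 46.512)
Round half up → RGB(35, 39, 47)


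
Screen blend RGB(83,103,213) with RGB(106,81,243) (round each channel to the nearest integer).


Screen: C = 255 - (255-A)×(255-B)/255, rounded to nearest integer
R: 255 - (255-83)×(255-106)/255 = 255 - 25628/255 ≈ 255 - 100.502 = 154.498 → 154
G: 255 - (255-103)×(255-81)/255 = 255 - 26448/255 ≈ 255 - 103.718 = 151.282 → 151
B: 255 - (255-213)×(255-243)/255 = 255 - 504/255 ≈ 255 - 1.976 = 253.024 → 253
= RGB(154, 151, 253)


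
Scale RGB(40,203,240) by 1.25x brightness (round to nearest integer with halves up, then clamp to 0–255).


Multiply each channel by 1.25, round half up, clamp to [0, 255]
R: 40×1.25 = 50
G: 203×1.25 = 253.75 → round → 254
B: 240×1.25 = 300 → clamp → 255
= RGB(50, 254, 255)


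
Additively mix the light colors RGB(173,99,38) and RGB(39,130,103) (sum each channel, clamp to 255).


Additive: each channel = min(255, C₁+C₂)
R: 173+39 = 212 → 212
G: 99+130 = 229 → 229
B: 38+103 = 141 → 141
= RGB(212, 229, 141)


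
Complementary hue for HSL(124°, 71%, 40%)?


Complement = opposite side of color wheel = hue + 180°
H' = (124 + 180) mod 360 = 304°
S and L unchanged.
= HSL(304°, 71%, 40%)


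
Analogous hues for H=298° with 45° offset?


Base hue: 298°
Left analog: (298 - 45) mod 360 = 253°
Right analog: (298 + 45) mod 360 = 343°
Analogous hues = 253° and 343°


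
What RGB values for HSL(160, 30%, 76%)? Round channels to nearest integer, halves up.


H=160°, S=0.30, L=0.76
C = (1-|2L-1|)×S = (1-|0.52|)×0.30 = 0.144
H' = H/60 = 160/60 ≈ 2.6667; X = C×(1-|H' mod 2 - 1|) = 0.096
m = L - C/2 = 0.76 - 0.072 = 0.688
Sector ⌊H'⌋ = 2 → (R',G',B') = (0.0, 0.144, 0.096)
RGB = ((R'+m)×255, (G'+m)×255, (B'+m)×255) = (175.44, 212.16, 199.92)
Round half up → RGB(175, 212, 200)


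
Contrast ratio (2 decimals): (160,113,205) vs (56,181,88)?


Linearize each sRGB channel c=v/255: c/12.92 if c ≤ 0.04045 else ((c+0.055)/1.055)^2.4
L = 0.2126×R_lin + 0.7152×G_lin + 0.0722×B_lin
Color 1 (160,113,205):
  R=160: 160/255≈0.6275 > 0.04045 → ((0.6275+0.055)/1.055)^2.4 ≈ 0.35153
  G=113: 113/255≈0.4431 > 0.04045 → ((0.4431+0.055)/1.055)^2.4 ≈ 0.16513
  B=205: 205/255≈0.8039 > 0.04045 → ((0.8039+0.055)/1.055)^2.4 ≈ 0.61050
  L1 = 0.2126×0.35153 + 0.7152×0.16513 + 0.0722×0.61050 ≈ 0.23692
Color 2 (56,181,88):
  R=56: 56/255≈0.2196 > 0.04045 → ((0.2196+0.055)/1.055)^2.4 ≈ 0.03955
  G=181: 181/255≈0.7098 > 0.04045 → ((0.7098+0.055)/1.055)^2.4 ≈ 0.46208
  B=88: 88/255≈0.3451 > 0.04045 → ((0.3451+0.055)/1.055)^2.4 ≈ 0.09759
  L2 = 0.2126×0.03955 + 0.7152×0.46208 + 0.0722×0.09759 ≈ 0.34593
Lighter = 0.34593, Darker = 0.23692
Ratio = (L_lighter + 0.05) / (L_darker + 0.05)
Ratio = (0.34593 + 0.05) / (0.23692 + 0.05) = 0.39593 / 0.28692 ≈ 1.3800
Ratio ≈ 1.38:1


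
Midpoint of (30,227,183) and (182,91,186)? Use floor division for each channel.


Midpoint: each channel = ⌊(C₁+C₂)/2⌋
R: ⌊(30+182)/2⌋ = 106
G: ⌊(227+91)/2⌋ = 159
B: ⌊(183+186)/2⌋ = 184
= RGB(106, 159, 184)


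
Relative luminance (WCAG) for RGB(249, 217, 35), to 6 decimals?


Linearize each channel (sRGB transfer function): c = v/255; c_lin = c/12.92 if c ≤ 0.04045, else ((c+0.055)/1.055)^2.4
  R: 249/255 ≈ 0.976471 > 0.04045 → ((0.976471+0.055)/1.055)^2.4 ≈ 0.947307
  G: 217/255 ≈ 0.850980 > 0.04045 → ((0.850980+0.055)/1.055)^2.4 ≈ 0.693872
  B: 35/255 ≈ 0.137255 > 0.04045 → ((0.137255+0.055)/1.055)^2.4 ≈ 0.016807
R_lin = 0.947307, G_lin = 0.693872, B_lin = 0.016807
L = 0.2126×R + 0.7152×G + 0.0722×B
L = 0.2126×0.947307 + 0.7152×0.693872 + 0.0722×0.016807
L ≈ 0.698868


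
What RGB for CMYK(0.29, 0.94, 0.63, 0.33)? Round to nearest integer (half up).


R = 255 × (1-C) × (1-K) = 255 × 0.71 × 0.67 = 121.3035 → 121
G = 255 × (1-M) × (1-K) = 255 × 0.06 × 0.67 = 10.251 → 10
B = 255 × (1-Y) × (1-K) = 255 × 0.37 × 0.67 = 63.2145 → 63
= RGB(121, 10, 63)


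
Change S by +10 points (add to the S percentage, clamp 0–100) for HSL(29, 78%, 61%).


Original S = 78%
Adjustment = +10 percentage points
New S = 78 + (10) = 88
Clamp to [0, 100] → 88
= HSL(29°, 88%, 61%)


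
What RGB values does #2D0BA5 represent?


2D → 45 (R)
0B → 11 (G)
A5 → 165 (B)
= RGB(45, 11, 165)


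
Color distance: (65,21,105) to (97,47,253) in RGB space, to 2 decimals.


d = √[(R₁-R₂)² + (G₁-G₂)² + (B₁-B₂)²]
d = √[(65-97)² + (21-47)² + (105-253)²]
d = √[1024 + 676 + 21904]
d = √23604
d ≈ 153.64


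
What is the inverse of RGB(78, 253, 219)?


Invert: (255-R, 255-G, 255-B)
R: 255-78 = 177
G: 255-253 = 2
B: 255-219 = 36
= RGB(177, 2, 36)


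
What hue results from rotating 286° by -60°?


New hue = (H + rotation) mod 360
New hue = (286 -60) mod 360
= 226 mod 360
= 226°


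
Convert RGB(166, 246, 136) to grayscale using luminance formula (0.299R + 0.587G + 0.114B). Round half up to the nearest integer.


Gray = 0.299×R + 0.587×G + 0.114×B
Gray = 0.299×166 + 0.587×246 + 0.114×136
Gray = 49.634 + 144.402 + 15.504
Gray = 209.540 → round half up → 210
Gray = 210


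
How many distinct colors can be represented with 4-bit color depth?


Colors = 2^bits = 2^4
= 16 colors


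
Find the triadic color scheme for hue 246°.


Triadic: equally spaced at 120° intervals
H1 = 246°
H2 = (246 + 120) mod 360 = 6°
H3 = (246 + 240) mod 360 = 126°
Triadic = 246°, 6°, 126°


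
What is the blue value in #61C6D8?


Color: #61C6D8
R = 61 = 97
G = C6 = 198
B = D8 = 216
Blue = 216


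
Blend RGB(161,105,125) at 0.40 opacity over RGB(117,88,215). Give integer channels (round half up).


C = α×F + (1-α)×B, with 1-α = 0.60
R: 0.40×161 + 0.60×117 = 64.40 + 70.20 = 134.60 → 135
G: 0.40×105 + 0.60×88 = 42.00 + 52.80 = 94.80 → 95
B: 0.40×125 + 0.60×215 = 50.00 + 129.00 = 179.00 → 179
= RGB(135, 95, 179)


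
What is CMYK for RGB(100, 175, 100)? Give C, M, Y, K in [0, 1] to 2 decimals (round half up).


R'=100/255≈0.3922, G'=175/255≈0.6863, B'=100/255≈0.3922
K = 1 - max(R',G',B') = 1 - 175/255 = 80/255 = 0.31372… → 0.31
(1-R'-K)/(1-K) simplifies to (max-R)/max with max = 175:
C = (175-100)/175 = 75/175 = 0.42857… → 0.43
M = (175-175)/175 = 0/175 = 0 → 0.00
Y = (175-100)/175 = 75/175 = 0.42857… → 0.43
= CMYK(0.43, 0.00, 0.43, 0.31)


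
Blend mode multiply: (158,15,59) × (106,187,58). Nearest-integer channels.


Multiply: C = A×B/255, rounded to nearest integer
R: 158×106/255 = 16748/255 ≈ 65.678 → 66
G: 15×187/255 = 2805/255 ≈ 11.000 → 11
B: 59×58/255 = 3422/255 ≈ 13.420 → 13
= RGB(66, 11, 13)


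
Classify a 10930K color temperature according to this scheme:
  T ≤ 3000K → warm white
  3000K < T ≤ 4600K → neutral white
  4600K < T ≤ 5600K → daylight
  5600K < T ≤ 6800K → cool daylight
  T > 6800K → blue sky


Temperature: 10930K
10930K > 6800K → blue sky
Classification: blue sky


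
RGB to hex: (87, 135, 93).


R = 87 → 57 (hex)
G = 135 → 87 (hex)
B = 93 → 5D (hex)
Hex = #57875D


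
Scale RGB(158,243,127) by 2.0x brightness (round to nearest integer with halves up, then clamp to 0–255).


Multiply each channel by 2.0, round half up, clamp to [0, 255]
R: 158×2.0 = 316 → clamp → 255
G: 243×2.0 = 486 → clamp → 255
B: 127×2.0 = 254
= RGB(255, 255, 254)


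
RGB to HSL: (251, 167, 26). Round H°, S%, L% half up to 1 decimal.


Normalize: R'=251/255≈0.9843, G'=167/255≈0.6549, B'=26/255≈0.1020
Max=251/255, Min=26/255, Δ=Max-Min=225/255
L = (Max+Min)/2 = (251+26)/510 = 277/510 = 0.54313… → L = 54.3%
L > 0.5 → S = Δ/(2-Max-Min) = 225/(510-251-26) = 225/233 = 0.96566… → S = 96.6%
(the 1/255 factors cancel in S and H, so raw channel differences can be used)
Max is R' → H = 60 × (((G-B)/Δ) mod 6) = 60 × (((167-26)/225) mod 6)
  141/225 = 0.6266…
  H = 60 × 0.6266… = 37.6° → H = 37.6°
= HSL(37.6°, 96.6%, 54.3%)


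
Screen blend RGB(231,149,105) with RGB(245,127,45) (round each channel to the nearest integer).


Screen: C = 255 - (255-A)×(255-B)/255, rounded to nearest integer
R: 255 - (255-231)×(255-245)/255 = 255 - 240/255 ≈ 255 - 0.941 = 254.059 → 254
G: 255 - (255-149)×(255-127)/255 = 255 - 13568/255 ≈ 255 - 53.208 = 201.792 → 202
B: 255 - (255-105)×(255-45)/255 = 255 - 31500/255 ≈ 255 - 123.529 = 131.471 → 131
= RGB(254, 202, 131)


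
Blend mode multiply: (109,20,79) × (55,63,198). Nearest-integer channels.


Multiply: C = A×B/255, rounded to nearest integer
R: 109×55/255 = 5995/255 ≈ 23.510 → 24
G: 20×63/255 = 1260/255 ≈ 4.941 → 5
B: 79×198/255 = 15642/255 ≈ 61.341 → 61
= RGB(24, 5, 61)


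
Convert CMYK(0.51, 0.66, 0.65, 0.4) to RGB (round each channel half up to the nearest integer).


R = 255 × (1-C) × (1-K) = 255 × 0.49 × 0.60 = 74.97 → 75
G = 255 × (1-M) × (1-K) = 255 × 0.34 × 0.60 = 52.02 → 52
B = 255 × (1-Y) × (1-K) = 255 × 0.35 × 0.60 = 53.55 → 54
= RGB(75, 52, 54)


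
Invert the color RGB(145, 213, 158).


Invert: (255-R, 255-G, 255-B)
R: 255-145 = 110
G: 255-213 = 42
B: 255-158 = 97
= RGB(110, 42, 97)


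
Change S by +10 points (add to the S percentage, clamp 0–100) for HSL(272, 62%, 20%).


Original S = 62%
Adjustment = +10 percentage points
New S = 62 + (10) = 72
Clamp to [0, 100] → 72
= HSL(272°, 72%, 20%)


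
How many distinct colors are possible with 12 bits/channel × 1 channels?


Total bits = 12 bits/channel × 1 channels = 12 bits
Distinct colors = 2^12
= 4,096 colors


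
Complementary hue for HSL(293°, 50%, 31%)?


Complement = opposite side of color wheel = hue + 180°
H' = (293 + 180) mod 360 = 113°
S and L unchanged.
= HSL(113°, 50%, 31%)


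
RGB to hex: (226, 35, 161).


R = 226 → E2 (hex)
G = 35 → 23 (hex)
B = 161 → A1 (hex)
Hex = #E223A1


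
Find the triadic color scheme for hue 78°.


Triadic: equally spaced at 120° intervals
H1 = 78°
H2 = (78 + 120) mod 360 = 198°
H3 = (78 + 240) mod 360 = 318°
Triadic = 78°, 198°, 318°


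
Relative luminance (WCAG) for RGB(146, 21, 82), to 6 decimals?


Linearize each channel (sRGB transfer function): c = v/255; c_lin = c/12.92 if c ≤ 0.04045, else ((c+0.055)/1.055)^2.4
  R: 146/255 ≈ 0.572549 > 0.04045 → ((0.572549+0.055)/1.055)^2.4 ≈ 0.287441
  G: 21/255 ≈ 0.082353 > 0.04045 → ((0.082353+0.055)/1.055)^2.4 ≈ 0.007499
  B: 82/255 ≈ 0.321569 > 0.04045 → ((0.321569+0.055)/1.055)^2.4 ≈ 0.084376
R_lin = 0.287441, G_lin = 0.007499, B_lin = 0.084376
L = 0.2126×R + 0.7152×G + 0.0722×B
L = 0.2126×0.287441 + 0.7152×0.007499 + 0.0722×0.084376
L ≈ 0.072565


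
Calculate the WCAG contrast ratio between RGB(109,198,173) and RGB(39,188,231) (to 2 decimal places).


Linearize each sRGB channel c=v/255: c/12.92 if c ≤ 0.04045 else ((c+0.055)/1.055)^2.4
L = 0.2126×R_lin + 0.7152×G_lin + 0.0722×B_lin
Color 1 (109,198,173):
  R=109: 109/255≈0.4275 > 0.04045 → ((0.4275+0.055)/1.055)^2.4 ≈ 0.15293
  G=198: 198/255≈0.7765 > 0.04045 → ((0.7765+0.055)/1.055)^2.4 ≈ 0.56471
  B=173: 173/255≈0.6784 > 0.04045 → ((0.6784+0.055)/1.055)^2.4 ≈ 0.41789
  L1 = 0.2126×0.15293 + 0.7152×0.56471 + 0.0722×0.41789 ≈ 0.46657
Color 2 (39,188,231):
  R=39: 39/255≈0.1529 > 0.04045 → ((0.1529+0.055)/1.055)^2.4 ≈ 0.02029
  G=188: 188/255≈0.7373 > 0.04045 → ((0.7373+0.055)/1.055)^2.4 ≈ 0.50289
  B=231: 231/255≈0.9059 > 0.04045 → ((0.9059+0.055)/1.055)^2.4 ≈ 0.79910
  L2 = 0.2126×0.02029 + 0.7152×0.50289 + 0.0722×0.79910 ≈ 0.42167
Lighter = 0.46657, Darker = 0.42167
Ratio = (L_lighter + 0.05) / (L_darker + 0.05)
Ratio = (0.46657 + 0.05) / (0.42167 + 0.05) = 0.51657 / 0.47167 ≈ 1.0952
Ratio ≈ 1.10:1


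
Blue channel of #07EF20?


Color: #07EF20
R = 07 = 7
G = EF = 239
B = 20 = 32
Blue = 32


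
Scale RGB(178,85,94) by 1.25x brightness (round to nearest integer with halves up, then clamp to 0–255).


Multiply each channel by 1.25, round half up, clamp to [0, 255]
R: 178×1.25 = 222.5 → round → 223
G: 85×1.25 = 106.25 → round → 106
B: 94×1.25 = 117.5 → round → 118
= RGB(223, 106, 118)


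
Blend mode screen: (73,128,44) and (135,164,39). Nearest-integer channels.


Screen: C = 255 - (255-A)×(255-B)/255, rounded to nearest integer
R: 255 - (255-73)×(255-135)/255 = 255 - 21840/255 ≈ 255 - 85.647 = 169.353 → 169
G: 255 - (255-128)×(255-164)/255 = 255 - 11557/255 ≈ 255 - 45.322 = 209.678 → 210
B: 255 - (255-44)×(255-39)/255 = 255 - 45576/255 ≈ 255 - 178.729 = 76.271 → 76
= RGB(169, 210, 76)


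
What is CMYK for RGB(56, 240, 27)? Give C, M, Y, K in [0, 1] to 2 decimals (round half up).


R'=56/255≈0.2196, G'=240/255≈0.9412, B'=27/255≈0.1059
K = 1 - max(R',G',B') = 1 - 240/255 = 15/255 = 0.05882… → 0.06
(1-R'-K)/(1-K) simplifies to (max-R)/max with max = 240:
C = (240-56)/240 = 184/240 = 0.76666… → 0.77
M = (240-240)/240 = 0/240 = 0 → 0.00
Y = (240-27)/240 = 213/240 = 0.8875 → 0.89
= CMYK(0.77, 0.00, 0.89, 0.06)


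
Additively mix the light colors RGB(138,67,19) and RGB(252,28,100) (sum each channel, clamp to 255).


Additive: each channel = min(255, C₁+C₂)
R: 138+252 = 390 → 255
G: 67+28 = 95 → 95
B: 19+100 = 119 → 119
= RGB(255, 95, 119)


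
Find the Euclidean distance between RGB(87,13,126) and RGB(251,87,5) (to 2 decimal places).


d = √[(R₁-R₂)² + (G₁-G₂)² + (B₁-B₂)²]
d = √[(87-251)² + (13-87)² + (126-5)²]
d = √[26896 + 5476 + 14641]
d = √47013
d ≈ 216.82


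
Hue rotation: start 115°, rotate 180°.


New hue = (H + rotation) mod 360
New hue = (115 + 180) mod 360
= 295 mod 360
= 295°


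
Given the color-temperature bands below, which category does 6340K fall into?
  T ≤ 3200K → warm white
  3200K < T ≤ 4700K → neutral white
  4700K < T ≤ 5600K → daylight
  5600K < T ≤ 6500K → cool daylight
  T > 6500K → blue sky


Temperature: 6340K
5600K < 6340K ≤ 6500K → cool daylight
Classification: cool daylight


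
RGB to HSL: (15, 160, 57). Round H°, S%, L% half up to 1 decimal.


Normalize: R'=15/255≈0.0588, G'=160/255≈0.6275, B'=57/255≈0.2235
Max=160/255, Min=15/255, Δ=Max-Min=145/255
L = (Max+Min)/2 = (160+15)/510 = 175/510 = 0.34313… → L = 34.3%
L ≤ 0.5 → S = Δ/(Max+Min) = 145/(160+15) = 145/175 = 0.82857… → S = 82.9%
(the 1/255 factors cancel in S and H, so raw channel differences can be used)
Max is G' → H = 60 × ((B-R)/Δ + 2) = 60 × ((57-15)/145 + 2)
  42/145 + 2 = 0.2896… + 2 = 2.2896…
  H = 60 × 2.2896… = 137.379…° → H = 137.4°
= HSL(137.4°, 82.9%, 34.3%)


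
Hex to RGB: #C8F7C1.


C8 → 200 (R)
F7 → 247 (G)
C1 → 193 (B)
= RGB(200, 247, 193)


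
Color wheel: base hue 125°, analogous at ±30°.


Base hue: 125°
Left analog: (125 - 30) mod 360 = 95°
Right analog: (125 + 30) mod 360 = 155°
Analogous hues = 95° and 155°


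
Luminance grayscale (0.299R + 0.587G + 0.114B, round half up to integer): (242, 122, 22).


Gray = 0.299×R + 0.587×G + 0.114×B
Gray = 0.299×242 + 0.587×122 + 0.114×22
Gray = 72.358 + 71.614 + 2.508
Gray = 146.480 → round half up → 146
Gray = 146


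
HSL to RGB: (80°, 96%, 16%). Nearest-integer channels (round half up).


H=80°, S=0.96, L=0.16
C = (1-|2L-1|)×S = (1-|-0.68|)×0.96 = 0.3072
H' = H/60 = 80/60 ≈ 1.3333; X = C×(1-|H' mod 2 - 1|) = 0.2048
m = L - C/2 = 0.16 - 0.1536 = 0.0064
Sector ⌊H'⌋ = 1 → (R',G',B') = (0.2048, 0.3072, 0.0)
RGB = ((R'+m)×255, (G'+m)×255, (B'+m)×255) = (53.856, 79.968, 1.632)
Round half up → RGB(54, 80, 2)


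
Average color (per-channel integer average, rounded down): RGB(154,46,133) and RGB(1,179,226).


Midpoint: each channel = ⌊(C₁+C₂)/2⌋
R: ⌊(154+1)/2⌋ = 77
G: ⌊(46+179)/2⌋ = 112
B: ⌊(133+226)/2⌋ = 179
= RGB(77, 112, 179)


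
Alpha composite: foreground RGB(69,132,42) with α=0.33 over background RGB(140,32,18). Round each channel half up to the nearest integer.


C = α×F + (1-α)×B, with 1-α = 0.67
R: 0.33×69 + 0.67×140 = 22.77 + 93.80 = 116.57 → 117
G: 0.33×132 + 0.67×32 = 43.56 + 21.44 = 65.00 → 65
B: 0.33×42 + 0.67×18 = 13.86 + 12.06 = 25.92 → 26
= RGB(117, 65, 26)


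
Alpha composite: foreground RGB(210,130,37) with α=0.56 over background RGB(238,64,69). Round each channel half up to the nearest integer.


C = α×F + (1-α)×B, with 1-α = 0.44
R: 0.56×210 + 0.44×238 = 117.60 + 104.72 = 222.32 → 222
G: 0.56×130 + 0.44×64 = 72.80 + 28.16 = 100.96 → 101
B: 0.56×37 + 0.44×69 = 20.72 + 30.36 = 51.08 → 51
= RGB(222, 101, 51)


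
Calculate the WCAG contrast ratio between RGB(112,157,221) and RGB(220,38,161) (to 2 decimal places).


Linearize each sRGB channel c=v/255: c/12.92 if c ≤ 0.04045 else ((c+0.055)/1.055)^2.4
L = 0.2126×R_lin + 0.7152×G_lin + 0.0722×B_lin
Color 1 (112,157,221):
  R=112: 112/255≈0.4392 > 0.04045 → ((0.4392+0.055)/1.055)^2.4 ≈ 0.16203
  G=157: 157/255≈0.6157 > 0.04045 → ((0.6157+0.055)/1.055)^2.4 ≈ 0.33716
  B=221: 221/255≈0.8667 > 0.04045 → ((0.8667+0.055)/1.055)^2.4 ≈ 0.72306
  L1 = 0.2126×0.16203 + 0.7152×0.33716 + 0.0722×0.72306 ≈ 0.32779
Color 2 (220,38,161):
  R=220: 220/255≈0.8627 > 0.04045 → ((0.8627+0.055)/1.055)^2.4 ≈ 0.71569
  G=38: 38/255≈0.1490 > 0.04045 → ((0.1490+0.055)/1.055)^2.4 ≈ 0.01938
  B=161: 161/255≈0.6314 > 0.04045 → ((0.6314+0.055)/1.055)^2.4 ≈ 0.35640
  L2 = 0.2126×0.71569 + 0.7152×0.01938 + 0.0722×0.35640 ≈ 0.19175
Lighter = 0.32779, Darker = 0.19175
Ratio = (L_lighter + 0.05) / (L_darker + 0.05)
Ratio = (0.32779 + 0.05) / (0.19175 + 0.05) = 0.37779 / 0.24175 ≈ 1.5627
Ratio ≈ 1.56:1


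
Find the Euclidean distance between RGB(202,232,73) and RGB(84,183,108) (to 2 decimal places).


d = √[(R₁-R₂)² + (G₁-G₂)² + (B₁-B₂)²]
d = √[(202-84)² + (232-183)² + (73-108)²]
d = √[13924 + 2401 + 1225]
d = √17550
d ≈ 132.48


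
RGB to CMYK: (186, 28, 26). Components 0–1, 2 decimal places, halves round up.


R'=186/255≈0.7294, G'=28/255≈0.1098, B'=26/255≈0.1020
K = 1 - max(R',G',B') = 1 - 186/255 = 69/255 = 0.27058… → 0.27
(1-R'-K)/(1-K) simplifies to (max-R)/max with max = 186:
C = (186-186)/186 = 0/186 = 0 → 0.00
M = (186-28)/186 = 158/186 = 0.84946… → 0.85
Y = (186-26)/186 = 160/186 = 0.86021… → 0.86
= CMYK(0.00, 0.85, 0.86, 0.27)


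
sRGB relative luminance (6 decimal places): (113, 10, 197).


Linearize each channel (sRGB transfer function): c = v/255; c_lin = c/12.92 if c ≤ 0.04045, else ((c+0.055)/1.055)^2.4
  R: 113/255 ≈ 0.443137 > 0.04045 → ((0.443137+0.055)/1.055)^2.4 ≈ 0.165132
  G: 10/255 ≈ 0.039216 ≤ 0.04045 → 0.039216/12.92 ≈ 0.003035
  B: 197/255 ≈ 0.772549 > 0.04045 → ((0.772549+0.055)/1.055)^2.4 ≈ 0.558340
R_lin = 0.165132, G_lin = 0.003035, B_lin = 0.558340
L = 0.2126×R + 0.7152×G + 0.0722×B
L = 0.2126×0.165132 + 0.7152×0.003035 + 0.0722×0.558340
L ≈ 0.077590


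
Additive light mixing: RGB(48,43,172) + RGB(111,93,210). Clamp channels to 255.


Additive: each channel = min(255, C₁+C₂)
R: 48+111 = 159 → 159
G: 43+93 = 136 → 136
B: 172+210 = 382 → 255
= RGB(159, 136, 255)


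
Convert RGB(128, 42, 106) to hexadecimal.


R = 128 → 80 (hex)
G = 42 → 2A (hex)
B = 106 → 6A (hex)
Hex = #802A6A


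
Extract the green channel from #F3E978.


Color: #F3E978
R = F3 = 243
G = E9 = 233
B = 78 = 120
Green = 233


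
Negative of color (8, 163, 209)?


Invert: (255-R, 255-G, 255-B)
R: 255-8 = 247
G: 255-163 = 92
B: 255-209 = 46
= RGB(247, 92, 46)


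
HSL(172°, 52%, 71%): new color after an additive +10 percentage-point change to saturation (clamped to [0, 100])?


Original S = 52%
Adjustment = +10 percentage points
New S = 52 + (10) = 62
Clamp to [0, 100] → 62
= HSL(172°, 62%, 71%)


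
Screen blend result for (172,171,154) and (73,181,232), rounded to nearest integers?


Screen: C = 255 - (255-A)×(255-B)/255, rounded to nearest integer
R: 255 - (255-172)×(255-73)/255 = 255 - 15106/255 ≈ 255 - 59.239 = 195.761 → 196
G: 255 - (255-171)×(255-181)/255 = 255 - 6216/255 ≈ 255 - 24.376 = 230.624 → 231
B: 255 - (255-154)×(255-232)/255 = 255 - 2323/255 ≈ 255 - 9.110 = 245.890 → 246
= RGB(196, 231, 246)


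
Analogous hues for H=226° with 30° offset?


Base hue: 226°
Left analog: (226 - 30) mod 360 = 196°
Right analog: (226 + 30) mod 360 = 256°
Analogous hues = 196° and 256°


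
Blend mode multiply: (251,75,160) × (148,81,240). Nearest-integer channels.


Multiply: C = A×B/255, rounded to nearest integer
R: 251×148/255 = 37148/255 ≈ 145.678 → 146
G: 75×81/255 = 6075/255 ≈ 23.824 → 24
B: 160×240/255 = 38400/255 ≈ 150.588 → 151
= RGB(146, 24, 151)


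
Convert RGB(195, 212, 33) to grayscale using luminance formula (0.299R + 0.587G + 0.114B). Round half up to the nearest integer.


Gray = 0.299×R + 0.587×G + 0.114×B
Gray = 0.299×195 + 0.587×212 + 0.114×33
Gray = 58.305 + 124.444 + 3.762
Gray = 186.511 → round half up → 187
Gray = 187


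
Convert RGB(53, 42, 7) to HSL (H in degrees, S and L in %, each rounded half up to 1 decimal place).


Normalize: R'=53/255≈0.2078, G'=42/255≈0.1647, B'=7/255≈0.0275
Max=53/255, Min=7/255, Δ=Max-Min=46/255
L = (Max+Min)/2 = (53+7)/510 = 60/510 = 0.11764… → L = 11.8%
L ≤ 0.5 → S = Δ/(Max+Min) = 46/(53+7) = 46/60 = 0.76666… → S = 76.7%
(the 1/255 factors cancel in S and H, so raw channel differences can be used)
Max is R' → H = 60 × (((G-B)/Δ) mod 6) = 60 × (((42-7)/46) mod 6)
  35/46 = 0.7608…
  H = 60 × 0.7608… = 45.652…° → H = 45.7°
= HSL(45.7°, 76.7%, 11.8%)


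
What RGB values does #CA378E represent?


CA → 202 (R)
37 → 55 (G)
8E → 142 (B)
= RGB(202, 55, 142)


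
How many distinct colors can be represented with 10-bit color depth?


Colors = 2^bits = 2^10
= 1,024 colors


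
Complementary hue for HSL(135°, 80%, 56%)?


Complement = opposite side of color wheel = hue + 180°
H' = (135 + 180) mod 360 = 315°
S and L unchanged.
= HSL(315°, 80%, 56%)


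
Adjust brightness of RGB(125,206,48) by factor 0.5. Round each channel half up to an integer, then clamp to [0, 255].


Multiply each channel by 0.5, round half up, clamp to [0, 255]
R: 125×0.5 = 62.5 → round → 63
G: 206×0.5 = 103
B: 48×0.5 = 24
= RGB(63, 103, 24)


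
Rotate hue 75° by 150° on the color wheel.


New hue = (H + rotation) mod 360
New hue = (75 + 150) mod 360
= 225 mod 360
= 225°


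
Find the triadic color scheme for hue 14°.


Triadic: equally spaced at 120° intervals
H1 = 14°
H2 = (14 + 120) mod 360 = 134°
H3 = (14 + 240) mod 360 = 254°
Triadic = 14°, 134°, 254°


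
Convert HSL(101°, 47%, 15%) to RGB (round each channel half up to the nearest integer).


H=101°, S=0.47, L=0.15
C = (1-|2L-1|)×S = (1-|-0.70|)×0.47 = 0.141
H' = H/60 = 101/60 ≈ 1.6833; X = C×(1-|H' mod 2 - 1|) = 0.04465
m = L - C/2 = 0.15 - 0.0705 = 0.0795
Sector ⌊H'⌋ = 1 → (R',G',B') = (0.04465, 0.141, 0.0)
RGB = ((R'+m)×255, (G'+m)×255, (B'+m)×255) = (31.65825, 56.2275, 20.2725)
Round half up → RGB(32, 56, 20)


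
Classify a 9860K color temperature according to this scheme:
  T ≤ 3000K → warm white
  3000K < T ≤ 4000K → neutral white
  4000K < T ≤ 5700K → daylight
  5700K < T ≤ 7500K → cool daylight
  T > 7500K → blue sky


Temperature: 9860K
9860K > 7500K → blue sky
Classification: blue sky


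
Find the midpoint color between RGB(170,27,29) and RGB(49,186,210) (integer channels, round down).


Midpoint: each channel = ⌊(C₁+C₂)/2⌋
R: ⌊(170+49)/2⌋ = 109
G: ⌊(27+186)/2⌋ = 106
B: ⌊(29+210)/2⌋ = 119
= RGB(109, 106, 119)


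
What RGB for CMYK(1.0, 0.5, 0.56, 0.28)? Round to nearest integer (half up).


R = 255 × (1-C) × (1-K) = 255 × 0.00 × 0.72 = 0
G = 255 × (1-M) × (1-K) = 255 × 0.50 × 0.72 = 91.8 → 92
B = 255 × (1-Y) × (1-K) = 255 × 0.44 × 0.72 = 80.784 → 81
= RGB(0, 92, 81)


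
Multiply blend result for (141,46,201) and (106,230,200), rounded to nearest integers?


Multiply: C = A×B/255, rounded to nearest integer
R: 141×106/255 = 14946/255 ≈ 58.612 → 59
G: 46×230/255 = 10580/255 ≈ 41.490 → 41
B: 201×200/255 = 40200/255 ≈ 157.647 → 158
= RGB(59, 41, 158)


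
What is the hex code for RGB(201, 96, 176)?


R = 201 → C9 (hex)
G = 96 → 60 (hex)
B = 176 → B0 (hex)
Hex = #C960B0


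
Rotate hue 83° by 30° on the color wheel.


New hue = (H + rotation) mod 360
New hue = (83 + 30) mod 360
= 113 mod 360
= 113°


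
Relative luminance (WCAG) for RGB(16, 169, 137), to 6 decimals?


Linearize each channel (sRGB transfer function): c = v/255; c_lin = c/12.92 if c ≤ 0.04045, else ((c+0.055)/1.055)^2.4
  R: 16/255 ≈ 0.062745 > 0.04045 → ((0.062745+0.055)/1.055)^2.4 ≈ 0.005182
  G: 169/255 ≈ 0.662745 > 0.04045 → ((0.662745+0.055)/1.055)^2.4 ≈ 0.396755
  B: 137/255 ≈ 0.537255 > 0.04045 → ((0.537255+0.055)/1.055)^2.4 ≈ 0.250158
R_lin = 0.005182, G_lin = 0.396755, B_lin = 0.250158
L = 0.2126×R + 0.7152×G + 0.0722×B
L = 0.2126×0.005182 + 0.7152×0.396755 + 0.0722×0.250158
L ≈ 0.302922
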